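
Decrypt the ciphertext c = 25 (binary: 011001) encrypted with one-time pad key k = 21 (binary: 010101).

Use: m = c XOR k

Step 1: XOR ciphertext with key:
  Ciphertext: 011001
  Key:        010101
  XOR:        001100
Step 2: Plaintext = 001100 = 12 in decimal.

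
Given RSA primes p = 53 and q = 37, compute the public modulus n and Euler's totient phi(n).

Step 1: n = p * q = 53 * 37 = 1961.
Step 2: phi(n) = (p-1)(q-1) = 52 * 36 = 1872.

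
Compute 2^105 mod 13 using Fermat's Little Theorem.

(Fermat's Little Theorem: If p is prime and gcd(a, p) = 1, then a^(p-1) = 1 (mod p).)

Step 1: Since 13 is prime, by Fermat's Little Theorem: 2^12 = 1 (mod 13).
Step 2: Reduce exponent: 105 mod 12 = 9.
Step 3: So 2^105 = 2^9 (mod 13).
Step 4: 2^9 mod 13 = 5.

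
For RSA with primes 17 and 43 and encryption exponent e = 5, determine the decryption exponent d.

Step 1: n = 17 * 43 = 731.
Step 2: phi(n) = 16 * 42 = 672.
Step 3: Find d such that 5 * d = 1 (mod 672).
Step 4: d = 5^(-1) mod 672 = 269.
Verification: 5 * 269 = 1345 = 2 * 672 + 1.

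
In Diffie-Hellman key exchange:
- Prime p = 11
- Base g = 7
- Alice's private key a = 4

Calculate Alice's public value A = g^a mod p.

Step 1: A = g^a mod p = 7^4 mod 11.
  7^1 mod 11 = 7
  7^2 mod 11 = (7 * 7) mod 11 = 5
  7^3 mod 11 = (5 * 7) mod 11 = 2
  7^4 mod 11 = (2 * 7) mod 11 = 3
Result: A = 3.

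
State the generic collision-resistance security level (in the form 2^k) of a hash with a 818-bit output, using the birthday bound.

Step 1: The birthday paradox gives collision probability ~50% after sqrt(2^n) = 2^(n/2) hashes.
Step 2: For 818-bit output: 2^(818/2) = 2^409.
Step 3: Approximately 2^409 hash computations needed.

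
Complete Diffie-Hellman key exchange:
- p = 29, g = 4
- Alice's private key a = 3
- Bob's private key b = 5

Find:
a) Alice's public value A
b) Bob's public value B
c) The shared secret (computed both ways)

Step 1: A = g^a mod p = 4^3 mod 29 = 6.
Step 2: B = g^b mod p = 4^5 mod 29 = 9.
Step 3: Alice computes s = B^a mod p = 9^3 mod 29 = 4.
Step 4: Bob computes s = A^b mod p = 6^5 mod 29 = 4.
Both sides agree: shared secret = 4.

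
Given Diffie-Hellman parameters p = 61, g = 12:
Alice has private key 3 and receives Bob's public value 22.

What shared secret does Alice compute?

Step 1: s = B^a mod p = 22^3 mod 61.
  22^1 mod 61 = 22
  22^2 mod 61 = (22 * 22) mod 61 = 57
  22^3 mod 61 = (57 * 22) mod 61 = 34
Result: shared secret = 34.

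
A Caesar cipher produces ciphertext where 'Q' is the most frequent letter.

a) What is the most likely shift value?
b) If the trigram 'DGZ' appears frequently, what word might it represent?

Step 1: In English, 'E' is the most frequent letter (12.7%).
Step 2: The most frequent ciphertext letter is 'Q' (position 16).
Step 3: Shift = (16 - 4) mod 26 = 12.
Step 4: Decrypt 'DGZ' by shifting back 12:
  D -> R
  G -> U
  Z -> N
Step 5: 'DGZ' decrypts to 'RUN'.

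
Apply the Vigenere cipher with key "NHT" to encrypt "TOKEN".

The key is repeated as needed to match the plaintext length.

Step 1: Repeat key to match plaintext length:
  Plaintext: TOKEN
  Key:       NHTNH
Step 2: Encrypt each letter:
  T(19) + N(13) = (19+13) mod 26 = 6 = G
  O(14) + H(7) = (14+7) mod 26 = 21 = V
  K(10) + T(19) = (10+19) mod 26 = 3 = D
  E(4) + N(13) = (4+13) mod 26 = 17 = R
  N(13) + H(7) = (13+7) mod 26 = 20 = U
Ciphertext: GVDRU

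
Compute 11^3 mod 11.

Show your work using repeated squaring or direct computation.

Step 1: Compute 11^3 mod 11 step by step, reducing modulo 11 at each step.
  11^1 mod 11 = 0
  11^2 mod 11 = (0 * 11) mod 11 = 0
  11^3 mod 11 = (0 * 11) mod 11 = 0
Step 2: Result = 0.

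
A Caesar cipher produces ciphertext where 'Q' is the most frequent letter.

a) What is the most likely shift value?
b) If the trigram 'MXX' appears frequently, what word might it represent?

Step 1: In English, 'E' is the most frequent letter (12.7%).
Step 2: The most frequent ciphertext letter is 'Q' (position 16).
Step 3: Shift = (16 - 4) mod 26 = 12.
Step 4: Decrypt 'MXX' by shifting back 12:
  M -> A
  X -> L
  X -> L
Step 5: 'MXX' decrypts to 'ALL'.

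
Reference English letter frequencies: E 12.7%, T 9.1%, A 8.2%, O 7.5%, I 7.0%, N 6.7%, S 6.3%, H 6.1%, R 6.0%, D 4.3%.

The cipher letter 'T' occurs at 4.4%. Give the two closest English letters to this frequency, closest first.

Step 1: Observed frequency of 'T' is 4.4%.
Step 2: Compute distances to each reference frequency and sort:
  D (4.3%): difference = 0.1% <-- BEST
  R (6.0%): difference = 1.6% <-- RUNNER-UP
  H (6.1%): difference = 1.7%
  S (6.3%): difference = 1.9%
  N (6.7%): difference = 2.3%
Step 3: Most likely is 'D' (4.3%, diff 0.1%); second most likely is 'R' (6.0%, diff 1.6%).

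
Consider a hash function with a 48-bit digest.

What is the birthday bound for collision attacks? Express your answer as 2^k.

Step 1: The birthday paradox gives collision probability ~50% after sqrt(2^n) = 2^(n/2) hashes.
Step 2: For 48-bit output: 2^(48/2) = 2^24.
Step 3: Approximately 2^24 hash computations needed.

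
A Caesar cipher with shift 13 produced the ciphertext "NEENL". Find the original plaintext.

Step 1: Reverse the shift by subtracting 13 from each letter position.
  N (position 13) -> position (13-13) mod 26 = 0 -> A
  E (position 4) -> position (4-13) mod 26 = 17 -> R
  E (position 4) -> position (4-13) mod 26 = 17 -> R
  N (position 13) -> position (13-13) mod 26 = 0 -> A
  L (position 11) -> position (11-13) mod 26 = 24 -> Y
Decrypted message: ARRAY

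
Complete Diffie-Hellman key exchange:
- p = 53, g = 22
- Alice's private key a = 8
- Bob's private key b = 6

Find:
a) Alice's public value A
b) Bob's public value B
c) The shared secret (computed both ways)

Step 1: A = g^a mod p = 22^8 mod 53 = 16.
Step 2: B = g^b mod p = 22^6 mod 53 = 25.
Step 3: Alice computes s = B^a mod p = 25^8 mod 53 = 13.
Step 4: Bob computes s = A^b mod p = 16^6 mod 53 = 13.
Both sides agree: shared secret = 13.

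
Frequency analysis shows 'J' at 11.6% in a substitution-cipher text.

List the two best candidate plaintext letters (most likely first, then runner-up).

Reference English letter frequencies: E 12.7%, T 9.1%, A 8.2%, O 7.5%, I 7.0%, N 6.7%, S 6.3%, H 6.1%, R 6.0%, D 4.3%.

Step 1: Observed frequency of 'J' is 11.6%.
Step 2: Compute distances to each reference frequency and sort:
  E (12.7%): difference = 1.1% <-- BEST
  T (9.1%): difference = 2.5% <-- RUNNER-UP
  A (8.2%): difference = 3.4%
  O (7.5%): difference = 4.1%
  I (7.0%): difference = 4.6%
Step 3: Most likely is 'E' (12.7%, diff 1.1%); second most likely is 'T' (9.1%, diff 2.5%).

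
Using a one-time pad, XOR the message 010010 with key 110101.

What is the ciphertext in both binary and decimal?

Step 1: Write out the XOR operation bit by bit:
  Message: 010010
  Key:     110101
  XOR:     100111
Step 2: Convert to decimal: 100111 = 39.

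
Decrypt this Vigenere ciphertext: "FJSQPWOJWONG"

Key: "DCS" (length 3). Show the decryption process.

Step 1: Key 'DCS' has length 3. Extended key: DCSDCSDCSDCS
Step 2: Decrypt each position:
  F(5) - D(3) = 2 = C
  J(9) - C(2) = 7 = H
  S(18) - S(18) = 0 = A
  Q(16) - D(3) = 13 = N
  P(15) - C(2) = 13 = N
  W(22) - S(18) = 4 = E
  O(14) - D(3) = 11 = L
  J(9) - C(2) = 7 = H
  W(22) - S(18) = 4 = E
  O(14) - D(3) = 11 = L
  N(13) - C(2) = 11 = L
  G(6) - S(18) = 14 = O
Plaintext: CHANNELHELLO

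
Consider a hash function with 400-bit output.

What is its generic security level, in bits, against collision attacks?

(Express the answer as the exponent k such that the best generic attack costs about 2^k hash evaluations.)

Step 1: The hash has a 400-bit output.
Step 2: Collision resistance means it should be infeasible to find any x != y with h(x) = h(y).
By the birthday bound, a generic collision search succeeds after about sqrt(2^400) = 2^(400/2) = 2^200 evaluations.
Step 3: Security level = 200 bits.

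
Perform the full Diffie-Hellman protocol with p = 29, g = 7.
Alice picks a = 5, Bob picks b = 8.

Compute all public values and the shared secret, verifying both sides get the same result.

Step 1: A = g^a mod p = 7^5 mod 29 = 16.
Step 2: B = g^b mod p = 7^8 mod 29 = 7.
Step 3: Alice computes s = B^a mod p = 7^5 mod 29 = 16.
Step 4: Bob computes s = A^b mod p = 16^8 mod 29 = 16.
Both sides agree: shared secret = 16.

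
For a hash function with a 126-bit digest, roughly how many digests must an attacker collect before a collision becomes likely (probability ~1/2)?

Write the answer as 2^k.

Step 1: The birthday paradox gives collision probability ~50% after sqrt(2^n) = 2^(n/2) hashes.
Step 2: For 126-bit output: 2^(126/2) = 2^63.
Step 3: Approximately 2^63 hash computations needed.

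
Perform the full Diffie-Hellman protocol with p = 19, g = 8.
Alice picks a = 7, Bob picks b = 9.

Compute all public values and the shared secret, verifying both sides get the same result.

Step 1: A = g^a mod p = 8^7 mod 19 = 8.
Step 2: B = g^b mod p = 8^9 mod 19 = 18.
Step 3: Alice computes s = B^a mod p = 18^7 mod 19 = 18.
Step 4: Bob computes s = A^b mod p = 8^9 mod 19 = 18.
Both sides agree: shared secret = 18.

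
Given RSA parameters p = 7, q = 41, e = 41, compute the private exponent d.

Step 1: n = 7 * 41 = 287.
Step 2: phi(n) = 6 * 40 = 240.
Step 3: Find d such that 41 * d = 1 (mod 240).
Step 4: d = 41^(-1) mod 240 = 41.
Verification: 41 * 41 = 1681 = 7 * 240 + 1.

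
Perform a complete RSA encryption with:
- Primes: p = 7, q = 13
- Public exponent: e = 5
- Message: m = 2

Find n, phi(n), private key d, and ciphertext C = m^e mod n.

Step 1: n = 7 * 13 = 91.
Step 2: phi(n) = (7-1)(13-1) = 6 * 12 = 72.
Step 3: Find d = 5^(-1) mod 72 = 29.
  Verify: 5 * 29 = 145 = 1 (mod 72).
Step 4: C = 2^5 mod 91 = 32.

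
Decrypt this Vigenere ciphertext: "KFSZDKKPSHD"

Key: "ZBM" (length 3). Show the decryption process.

Step 1: Key 'ZBM' has length 3. Extended key: ZBMZBMZBMZB
Step 2: Decrypt each position:
  K(10) - Z(25) = 11 = L
  F(5) - B(1) = 4 = E
  S(18) - M(12) = 6 = G
  Z(25) - Z(25) = 0 = A
  D(3) - B(1) = 2 = C
  K(10) - M(12) = 24 = Y
  K(10) - Z(25) = 11 = L
  P(15) - B(1) = 14 = O
  S(18) - M(12) = 6 = G
  H(7) - Z(25) = 8 = I
  D(3) - B(1) = 2 = C
Plaintext: LEGACYLOGIC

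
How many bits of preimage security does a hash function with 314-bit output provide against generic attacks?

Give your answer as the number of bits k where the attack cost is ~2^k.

Step 1: The hash has a 314-bit output.
Step 2: Preimage resistance means: given a digest h(x), it should be infeasible to find any input that hashes to it.
With a 314-bit output there are 2^314 possible digests, so a generic brute-force preimage search costs about 2^314 evaluations.
Step 3: Security level = 314 bits.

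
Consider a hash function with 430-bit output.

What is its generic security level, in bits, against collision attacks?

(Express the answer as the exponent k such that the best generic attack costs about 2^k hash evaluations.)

Step 1: The hash has a 430-bit output.
Step 2: Collision resistance means it should be infeasible to find any x != y with h(x) = h(y).
By the birthday bound, a generic collision search succeeds after about sqrt(2^430) = 2^(430/2) = 2^215 evaluations.
Step 3: Security level = 215 bits.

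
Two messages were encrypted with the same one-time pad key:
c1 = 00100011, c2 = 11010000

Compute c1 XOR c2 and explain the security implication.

Step 1: c1 XOR c2 = (m1 XOR k) XOR (m2 XOR k).
Step 2: By XOR associativity/commutativity: = m1 XOR m2 XOR k XOR k = m1 XOR m2.
Step 3: 00100011 XOR 11010000 = 11110011 = 243.
Step 4: The key cancels out! An attacker learns m1 XOR m2 = 243, revealing the relationship between plaintexts.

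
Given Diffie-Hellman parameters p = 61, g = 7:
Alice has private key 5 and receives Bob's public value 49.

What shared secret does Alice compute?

Step 1: s = B^a mod p = 49^5 mod 61.
  49^1 mod 61 = 49
  49^2 mod 61 = (49 * 49) mod 61 = 22
  49^3 mod 61 = (22 * 49) mod 61 = 41
  49^4 mod 61 = (41 * 49) mod 61 = 57
  49^5 mod 61 = (57 * 49) mod 61 = 48
Result: shared secret = 48.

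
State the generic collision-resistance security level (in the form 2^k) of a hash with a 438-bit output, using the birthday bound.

Step 1: The birthday paradox gives collision probability ~50% after sqrt(2^n) = 2^(n/2) hashes.
Step 2: For 438-bit output: 2^(438/2) = 2^219.
Step 3: Approximately 2^219 hash computations needed.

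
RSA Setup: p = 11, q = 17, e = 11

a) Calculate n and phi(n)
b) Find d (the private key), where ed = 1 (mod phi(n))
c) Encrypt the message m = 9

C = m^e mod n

Step 1: n = 11 * 17 = 187.
Step 2: phi(n) = (11-1)(17-1) = 10 * 16 = 160.
Step 3: Find d = 11^(-1) mod 160 = 131.
  Verify: 11 * 131 = 1441 = 1 (mod 160).
Step 4: C = 9^11 mod 187 = 185.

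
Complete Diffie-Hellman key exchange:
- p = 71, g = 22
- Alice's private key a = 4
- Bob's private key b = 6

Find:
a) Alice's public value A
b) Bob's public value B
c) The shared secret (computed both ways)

Step 1: A = g^a mod p = 22^4 mod 71 = 27.
Step 2: B = g^b mod p = 22^6 mod 71 = 4.
Step 3: Alice computes s = B^a mod p = 4^4 mod 71 = 43.
Step 4: Bob computes s = A^b mod p = 27^6 mod 71 = 43.
Both sides agree: shared secret = 43.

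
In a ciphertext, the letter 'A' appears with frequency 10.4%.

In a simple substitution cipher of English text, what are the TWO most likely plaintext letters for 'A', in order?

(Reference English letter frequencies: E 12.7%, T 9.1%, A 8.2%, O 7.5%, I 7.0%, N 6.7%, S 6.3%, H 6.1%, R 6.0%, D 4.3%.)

Step 1: Observed frequency of 'A' is 10.4%.
Step 2: Compute distances to each reference frequency and sort:
  T (9.1%): difference = 1.3% <-- BEST
  A (8.2%): difference = 2.2% <-- RUNNER-UP
  E (12.7%): difference = 2.3%
  O (7.5%): difference = 2.9%
  I (7.0%): difference = 3.4%
Step 3: Most likely is 'T' (9.1%, diff 1.3%); second most likely is 'A' (8.2%, diff 2.2%).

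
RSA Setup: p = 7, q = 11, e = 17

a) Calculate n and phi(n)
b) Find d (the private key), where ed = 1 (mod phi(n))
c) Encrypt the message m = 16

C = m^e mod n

Step 1: n = 7 * 11 = 77.
Step 2: phi(n) = (7-1)(11-1) = 6 * 10 = 60.
Step 3: Find d = 17^(-1) mod 60 = 53.
  Verify: 17 * 53 = 901 = 1 (mod 60).
Step 4: C = 16^17 mod 77 = 25.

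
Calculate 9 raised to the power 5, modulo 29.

Step 1: Compute 9^5 mod 29 step by step, reducing modulo 29 at each step.
  9^1 mod 29 = 9
  9^2 mod 29 = (9 * 9) mod 29 = 23
  9^3 mod 29 = (23 * 9) mod 29 = 4
  9^4 mod 29 = (4 * 9) mod 29 = 7
  9^5 mod 29 = (7 * 9) mod 29 = 5
Step 2: Result = 5.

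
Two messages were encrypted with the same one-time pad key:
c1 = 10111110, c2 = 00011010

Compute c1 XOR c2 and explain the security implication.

Step 1: c1 XOR c2 = (m1 XOR k) XOR (m2 XOR k).
Step 2: By XOR associativity/commutativity: = m1 XOR m2 XOR k XOR k = m1 XOR m2.
Step 3: 10111110 XOR 00011010 = 10100100 = 164.
Step 4: The key cancels out! An attacker learns m1 XOR m2 = 164, revealing the relationship between plaintexts.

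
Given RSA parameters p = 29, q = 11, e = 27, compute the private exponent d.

Step 1: n = 29 * 11 = 319.
Step 2: phi(n) = 28 * 10 = 280.
Step 3: Find d such that 27 * d = 1 (mod 280).
Step 4: d = 27^(-1) mod 280 = 83.
Verification: 27 * 83 = 2241 = 8 * 280 + 1.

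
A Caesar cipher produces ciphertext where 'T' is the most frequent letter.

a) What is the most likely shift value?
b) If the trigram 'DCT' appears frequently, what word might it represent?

Step 1: In English, 'E' is the most frequent letter (12.7%).
Step 2: The most frequent ciphertext letter is 'T' (position 19).
Step 3: Shift = (19 - 4) mod 26 = 15.
Step 4: Decrypt 'DCT' by shifting back 15:
  D -> O
  C -> N
  T -> E
Step 5: 'DCT' decrypts to 'ONE'.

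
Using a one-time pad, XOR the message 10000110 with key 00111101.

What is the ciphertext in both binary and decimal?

Step 1: Write out the XOR operation bit by bit:
  Message: 10000110
  Key:     00111101
  XOR:     10111011
Step 2: Convert to decimal: 10111011 = 187.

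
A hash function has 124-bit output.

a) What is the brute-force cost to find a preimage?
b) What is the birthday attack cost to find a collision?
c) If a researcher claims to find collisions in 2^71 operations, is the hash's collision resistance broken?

Step 1: Preimage resistance requires brute-force of 2^124 operations.
Step 2: Collision resistance (birthday bound) = 2^(124/2) = 2^62.
Step 3: The claimed attack costs 2^71 operations.
Step 4: Since 2^71 >= 2^62, the claimed attack is no faster than the generic birthday attack, so this does not break collision resistance.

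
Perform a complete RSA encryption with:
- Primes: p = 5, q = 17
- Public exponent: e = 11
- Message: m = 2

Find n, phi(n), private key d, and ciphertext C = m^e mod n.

Step 1: n = 5 * 17 = 85.
Step 2: phi(n) = (5-1)(17-1) = 4 * 16 = 64.
Step 3: Find d = 11^(-1) mod 64 = 35.
  Verify: 11 * 35 = 385 = 1 (mod 64).
Step 4: C = 2^11 mod 85 = 8.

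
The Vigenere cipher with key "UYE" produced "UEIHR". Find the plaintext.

Step 1: Extend key: UYEUY
Step 2: Decrypt each letter (c - k) mod 26:
  U(20) - U(20) = (20-20) mod 26 = 0 = A
  E(4) - Y(24) = (4-24) mod 26 = 6 = G
  I(8) - E(4) = (8-4) mod 26 = 4 = E
  H(7) - U(20) = (7-20) mod 26 = 13 = N
  R(17) - Y(24) = (17-24) mod 26 = 19 = T
Plaintext: AGENT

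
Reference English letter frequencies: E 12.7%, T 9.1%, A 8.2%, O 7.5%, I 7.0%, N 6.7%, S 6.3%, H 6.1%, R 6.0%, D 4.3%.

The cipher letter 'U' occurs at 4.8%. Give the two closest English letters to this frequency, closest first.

Step 1: Observed frequency of 'U' is 4.8%.
Step 2: Compute distances to each reference frequency and sort:
  D (4.3%): difference = 0.5% <-- BEST
  R (6.0%): difference = 1.2% <-- RUNNER-UP
  H (6.1%): difference = 1.3%
  S (6.3%): difference = 1.5%
  N (6.7%): difference = 1.9%
Step 3: Most likely is 'D' (4.3%, diff 0.5%); second most likely is 'R' (6.0%, diff 1.2%).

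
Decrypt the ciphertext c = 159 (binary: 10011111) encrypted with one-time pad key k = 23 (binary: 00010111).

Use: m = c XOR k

Step 1: XOR ciphertext with key:
  Ciphertext: 10011111
  Key:        00010111
  XOR:        10001000
Step 2: Plaintext = 10001000 = 136 in decimal.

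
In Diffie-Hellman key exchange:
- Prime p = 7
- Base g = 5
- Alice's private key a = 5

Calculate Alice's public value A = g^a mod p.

Step 1: A = g^a mod p = 5^5 mod 7.
  5^1 mod 7 = 5
  5^2 mod 7 = (5 * 5) mod 7 = 4
  5^3 mod 7 = (4 * 5) mod 7 = 6
  5^4 mod 7 = (6 * 5) mod 7 = 2
  5^5 mod 7 = (2 * 5) mod 7 = 3
Result: A = 3.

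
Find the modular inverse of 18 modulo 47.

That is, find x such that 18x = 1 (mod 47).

Step 1: We need x such that 18 * x = 1 (mod 47).
Step 2: Using the extended Euclidean algorithm or trial:
  18 * 34 = 612 = 13 * 47 + 1.
Step 3: Since 612 mod 47 = 1, the inverse is x = 34.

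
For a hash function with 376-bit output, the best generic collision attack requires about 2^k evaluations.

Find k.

Step 1: The hash has a 376-bit output.
Step 2: Collision resistance means it should be infeasible to find any x != y with h(x) = h(y).
By the birthday bound, a generic collision search succeeds after about sqrt(2^376) = 2^(376/2) = 2^188 evaluations.
Step 3: Security level = 188 bits.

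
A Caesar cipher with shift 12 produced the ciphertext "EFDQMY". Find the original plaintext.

Step 1: Reverse the shift by subtracting 12 from each letter position.
  E (position 4) -> position (4-12) mod 26 = 18 -> S
  F (position 5) -> position (5-12) mod 26 = 19 -> T
  D (position 3) -> position (3-12) mod 26 = 17 -> R
  Q (position 16) -> position (16-12) mod 26 = 4 -> E
  M (position 12) -> position (12-12) mod 26 = 0 -> A
  Y (position 24) -> position (24-12) mod 26 = 12 -> M
Decrypted message: STREAM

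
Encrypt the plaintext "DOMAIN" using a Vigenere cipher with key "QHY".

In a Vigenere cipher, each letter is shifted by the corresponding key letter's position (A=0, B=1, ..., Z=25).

Step 1: Repeat key to match plaintext length:
  Plaintext: DOMAIN
  Key:       QHYQHY
Step 2: Encrypt each letter:
  D(3) + Q(16) = (3+16) mod 26 = 19 = T
  O(14) + H(7) = (14+7) mod 26 = 21 = V
  M(12) + Y(24) = (12+24) mod 26 = 10 = K
  A(0) + Q(16) = (0+16) mod 26 = 16 = Q
  I(8) + H(7) = (8+7) mod 26 = 15 = P
  N(13) + Y(24) = (13+24) mod 26 = 11 = L
Ciphertext: TVKQPL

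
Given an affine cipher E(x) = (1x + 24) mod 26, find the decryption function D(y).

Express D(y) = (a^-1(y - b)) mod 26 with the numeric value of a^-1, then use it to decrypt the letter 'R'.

Step 1: Find a^-1, the modular inverse of 1 mod 26.
Step 2: We need 1 * a^-1 = 1 (mod 26).
Step 3: 1 * 1 = 1 = 0 * 26 + 1, so a^-1 = 1.
Step 4: D(y) = 1(y - 24) mod 26.
Step 5: Apply to 'R' (y = 17): D(17) = 1 * (17 - 24) mod 26 = 1 * -7 mod 26 = 19 -> 'T'.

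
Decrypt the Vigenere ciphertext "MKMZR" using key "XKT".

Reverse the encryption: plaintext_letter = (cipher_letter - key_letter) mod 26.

Step 1: Extend key: XKTXK
Step 2: Decrypt each letter (c - k) mod 26:
  M(12) - X(23) = (12-23) mod 26 = 15 = P
  K(10) - K(10) = (10-10) mod 26 = 0 = A
  M(12) - T(19) = (12-19) mod 26 = 19 = T
  Z(25) - X(23) = (25-23) mod 26 = 2 = C
  R(17) - K(10) = (17-10) mod 26 = 7 = H
Plaintext: PATCH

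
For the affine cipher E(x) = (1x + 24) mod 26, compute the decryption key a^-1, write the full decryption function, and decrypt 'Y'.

Step 1: Find a^-1, the modular inverse of 1 mod 26.
Step 2: We need 1 * a^-1 = 1 (mod 26).
Step 3: 1 * 1 = 1 = 0 * 26 + 1, so a^-1 = 1.
Step 4: D(y) = 1(y - 24) mod 26.
Step 5: Apply to 'Y' (y = 24): D(24) = 1 * (24 - 24) mod 26 = 1 * 0 mod 26 = 0 -> 'A'.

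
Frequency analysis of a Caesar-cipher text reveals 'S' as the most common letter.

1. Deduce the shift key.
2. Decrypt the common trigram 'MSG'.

Step 1: In English, 'E' is the most frequent letter (12.7%).
Step 2: The most frequent ciphertext letter is 'S' (position 18).
Step 3: Shift = (18 - 4) mod 26 = 14.
Step 4: Decrypt 'MSG' by shifting back 14:
  M -> Y
  S -> E
  G -> S
Step 5: 'MSG' decrypts to 'YES'.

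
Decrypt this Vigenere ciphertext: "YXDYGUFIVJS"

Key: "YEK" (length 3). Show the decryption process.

Step 1: Key 'YEK' has length 3. Extended key: YEKYEKYEKYE
Step 2: Decrypt each position:
  Y(24) - Y(24) = 0 = A
  X(23) - E(4) = 19 = T
  D(3) - K(10) = 19 = T
  Y(24) - Y(24) = 0 = A
  G(6) - E(4) = 2 = C
  U(20) - K(10) = 10 = K
  F(5) - Y(24) = 7 = H
  I(8) - E(4) = 4 = E
  V(21) - K(10) = 11 = L
  J(9) - Y(24) = 11 = L
  S(18) - E(4) = 14 = O
Plaintext: ATTACKHELLO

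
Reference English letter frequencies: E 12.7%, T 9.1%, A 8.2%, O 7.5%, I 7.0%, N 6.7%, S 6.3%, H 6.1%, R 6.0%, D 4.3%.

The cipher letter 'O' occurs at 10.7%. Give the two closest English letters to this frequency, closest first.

Step 1: Observed frequency of 'O' is 10.7%.
Step 2: Compute distances to each reference frequency and sort:
  T (9.1%): difference = 1.6% <-- BEST
  E (12.7%): difference = 2.0% <-- RUNNER-UP
  A (8.2%): difference = 2.5%
  O (7.5%): difference = 3.2%
  I (7.0%): difference = 3.7%
Step 3: Most likely is 'T' (9.1%, diff 1.6%); second most likely is 'E' (12.7%, diff 2.0%).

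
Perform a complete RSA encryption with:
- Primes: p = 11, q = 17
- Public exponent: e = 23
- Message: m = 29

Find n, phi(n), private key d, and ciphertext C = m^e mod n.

Step 1: n = 11 * 17 = 187.
Step 2: phi(n) = (11-1)(17-1) = 10 * 16 = 160.
Step 3: Find d = 23^(-1) mod 160 = 7.
  Verify: 23 * 7 = 161 = 1 (mod 160).
Step 4: C = 29^23 mod 187 = 24.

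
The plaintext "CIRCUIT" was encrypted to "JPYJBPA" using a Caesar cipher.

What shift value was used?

Step 1: Compare first letters: C (position 2) -> J (position 9).
Step 2: Shift = (9 - 2) mod 26 = 7.
The shift value is 7.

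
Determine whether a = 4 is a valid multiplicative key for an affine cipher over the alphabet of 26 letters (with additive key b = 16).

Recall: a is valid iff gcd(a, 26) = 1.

Step 1: Compute gcd(4, 26).
Step 2: gcd(4, 26) = 2.
Since gcd = 2 != 1, 4 shares a common factor with 26, so it cannot be used.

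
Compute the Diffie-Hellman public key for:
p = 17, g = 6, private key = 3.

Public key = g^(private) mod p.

Step 1: A = g^a mod p = 6^3 mod 17.
  6^1 mod 17 = 6
  6^2 mod 17 = (6 * 6) mod 17 = 2
  6^3 mod 17 = (2 * 6) mod 17 = 12
Result: A = 12.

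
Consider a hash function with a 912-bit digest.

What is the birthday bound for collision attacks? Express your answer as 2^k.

Step 1: The birthday paradox gives collision probability ~50% after sqrt(2^n) = 2^(n/2) hashes.
Step 2: For 912-bit output: 2^(912/2) = 2^456.
Step 3: Approximately 2^456 hash computations needed.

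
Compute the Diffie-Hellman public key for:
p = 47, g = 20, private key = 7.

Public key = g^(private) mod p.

Step 1: A = g^a mod p = 20^7 mod 47.
  20^1 mod 47 = 20
  20^2 mod 47 = (20 * 20) mod 47 = 24
  20^3 mod 47 = (24 * 20) mod 47 = 10
  20^4 mod 47 = (10 * 20) mod 47 = 12
  20^5 mod 47 = (12 * 20) mod 47 = 5
  20^6 mod 47 = (5 * 20) mod 47 = 6
  20^7 mod 47 = (6 * 20) mod 47 = 26
Result: A = 26.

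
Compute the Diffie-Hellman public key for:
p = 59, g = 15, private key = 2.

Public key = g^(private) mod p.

Step 1: A = g^a mod p = 15^2 mod 59.
  15^1 mod 59 = 15
  15^2 mod 59 = (15 * 15) mod 59 = 48
Result: A = 48.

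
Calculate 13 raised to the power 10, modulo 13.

Step 1: Compute 13^10 mod 13 step by step, reducing modulo 13 at each step.
  13^1 mod 13 = 0
  13^2 mod 13 = (0 * 13) mod 13 = 0
  13^3 mod 13 = (0 * 13) mod 13 = 0
  13^4 mod 13 = (0 * 13) mod 13 = 0
  13^5 mod 13 = (0 * 13) mod 13 = 0
  13^6 mod 13 = (0 * 13) mod 13 = 0
  13^7 mod 13 = (0 * 13) mod 13 = 0
  13^8 mod 13 = (0 * 13) mod 13 = 0
  13^9 mod 13 = (0 * 13) mod 13 = 0
  13^10 mod 13 = (0 * 13) mod 13 = 0
Step 2: Result = 0.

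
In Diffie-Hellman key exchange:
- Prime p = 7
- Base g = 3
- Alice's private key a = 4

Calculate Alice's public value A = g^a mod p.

Step 1: A = g^a mod p = 3^4 mod 7.
  3^1 mod 7 = 3
  3^2 mod 7 = (3 * 3) mod 7 = 2
  3^3 mod 7 = (2 * 3) mod 7 = 6
  3^4 mod 7 = (6 * 3) mod 7 = 4
Result: A = 4.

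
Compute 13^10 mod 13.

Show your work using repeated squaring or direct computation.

Step 1: Compute 13^10 mod 13 step by step, reducing modulo 13 at each step.
  13^1 mod 13 = 0
  13^2 mod 13 = (0 * 13) mod 13 = 0
  13^3 mod 13 = (0 * 13) mod 13 = 0
  13^4 mod 13 = (0 * 13) mod 13 = 0
  13^5 mod 13 = (0 * 13) mod 13 = 0
  13^6 mod 13 = (0 * 13) mod 13 = 0
  13^7 mod 13 = (0 * 13) mod 13 = 0
  13^8 mod 13 = (0 * 13) mod 13 = 0
  13^9 mod 13 = (0 * 13) mod 13 = 0
  13^10 mod 13 = (0 * 13) mod 13 = 0
Step 2: Result = 0.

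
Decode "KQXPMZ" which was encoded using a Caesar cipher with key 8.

Step 1: Reverse the shift by subtracting 8 from each letter position.
  K (position 10) -> position (10-8) mod 26 = 2 -> C
  Q (position 16) -> position (16-8) mod 26 = 8 -> I
  X (position 23) -> position (23-8) mod 26 = 15 -> P
  P (position 15) -> position (15-8) mod 26 = 7 -> H
  M (position 12) -> position (12-8) mod 26 = 4 -> E
  Z (position 25) -> position (25-8) mod 26 = 17 -> R
Decrypted message: CIPHER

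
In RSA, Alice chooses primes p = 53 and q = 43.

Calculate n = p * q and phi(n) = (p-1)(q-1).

Step 1: n = p * q = 53 * 43 = 2279.
Step 2: phi(n) = (p-1)(q-1) = 52 * 42 = 2184.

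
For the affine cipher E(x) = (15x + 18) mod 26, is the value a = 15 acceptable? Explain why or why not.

Step 1: Compute gcd(15, 26).
Step 2: gcd(15, 26) = 1.
Since gcd = 1, 15 is coprime with 26, so it is a valid key.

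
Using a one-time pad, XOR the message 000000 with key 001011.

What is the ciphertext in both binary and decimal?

Step 1: Write out the XOR operation bit by bit:
  Message: 000000
  Key:     001011
  XOR:     001011
Step 2: Convert to decimal: 001011 = 11.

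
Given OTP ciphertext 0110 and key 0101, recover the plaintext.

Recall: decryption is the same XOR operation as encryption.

Step 1: XOR ciphertext with key:
  Ciphertext: 0110
  Key:        0101
  XOR:        0011
Step 2: Plaintext = 0011 = 3 in decimal.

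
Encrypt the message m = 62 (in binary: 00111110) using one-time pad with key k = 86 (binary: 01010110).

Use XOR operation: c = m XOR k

Step 1: Write out the XOR operation bit by bit:
  Message: 00111110
  Key:     01010110
  XOR:     01101000
Step 2: Convert to decimal: 01101000 = 104.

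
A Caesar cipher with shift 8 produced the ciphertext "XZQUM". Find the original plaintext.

Step 1: Reverse the shift by subtracting 8 from each letter position.
  X (position 23) -> position (23-8) mod 26 = 15 -> P
  Z (position 25) -> position (25-8) mod 26 = 17 -> R
  Q (position 16) -> position (16-8) mod 26 = 8 -> I
  U (position 20) -> position (20-8) mod 26 = 12 -> M
  M (position 12) -> position (12-8) mod 26 = 4 -> E
Decrypted message: PRIME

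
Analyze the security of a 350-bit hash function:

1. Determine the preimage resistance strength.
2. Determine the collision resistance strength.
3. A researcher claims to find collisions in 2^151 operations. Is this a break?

Step 1: Preimage resistance requires brute-force of 2^350 operations.
Step 2: Collision resistance (birthday bound) = 2^(350/2) = 2^175.
Step 3: The claimed attack costs 2^151 operations.
Step 4: Since 2^151 < 2^175, the claimed attack beats the generic birthday bound, so collision resistance is broken.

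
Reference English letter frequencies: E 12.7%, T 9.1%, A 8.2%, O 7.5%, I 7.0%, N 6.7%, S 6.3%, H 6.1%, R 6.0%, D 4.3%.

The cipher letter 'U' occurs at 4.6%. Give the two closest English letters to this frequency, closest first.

Step 1: Observed frequency of 'U' is 4.6%.
Step 2: Compute distances to each reference frequency and sort:
  D (4.3%): difference = 0.3% <-- BEST
  R (6.0%): difference = 1.4% <-- RUNNER-UP
  H (6.1%): difference = 1.5%
  S (6.3%): difference = 1.7%
  N (6.7%): difference = 2.1%
Step 3: Most likely is 'D' (4.3%, diff 0.3%); second most likely is 'R' (6.0%, diff 1.4%).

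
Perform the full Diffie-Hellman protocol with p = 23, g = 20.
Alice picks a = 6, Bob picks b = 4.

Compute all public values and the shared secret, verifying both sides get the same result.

Step 1: A = g^a mod p = 20^6 mod 23 = 16.
Step 2: B = g^b mod p = 20^4 mod 23 = 12.
Step 3: Alice computes s = B^a mod p = 12^6 mod 23 = 9.
Step 4: Bob computes s = A^b mod p = 16^4 mod 23 = 9.
Both sides agree: shared secret = 9.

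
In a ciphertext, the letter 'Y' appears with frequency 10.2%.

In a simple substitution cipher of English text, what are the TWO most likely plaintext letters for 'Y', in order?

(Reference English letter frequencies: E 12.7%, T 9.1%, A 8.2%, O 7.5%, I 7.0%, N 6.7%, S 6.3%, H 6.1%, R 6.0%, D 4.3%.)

Step 1: Observed frequency of 'Y' is 10.2%.
Step 2: Compute distances to each reference frequency and sort:
  T (9.1%): difference = 1.1% <-- BEST
  A (8.2%): difference = 2.0% <-- RUNNER-UP
  E (12.7%): difference = 2.5%
  O (7.5%): difference = 2.7%
  I (7.0%): difference = 3.2%
Step 3: Most likely is 'T' (9.1%, diff 1.1%); second most likely is 'A' (8.2%, diff 2.0%).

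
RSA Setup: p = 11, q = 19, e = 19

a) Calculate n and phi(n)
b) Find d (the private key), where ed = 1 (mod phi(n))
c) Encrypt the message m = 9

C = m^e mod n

Step 1: n = 11 * 19 = 209.
Step 2: phi(n) = (11-1)(19-1) = 10 * 18 = 180.
Step 3: Find d = 19^(-1) mod 180 = 19.
  Verify: 19 * 19 = 361 = 1 (mod 180).
Step 4: C = 9^19 mod 209 = 104.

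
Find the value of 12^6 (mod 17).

Step 1: Compute 12^6 mod 17 step by step, reducing modulo 17 at each step.
  12^1 mod 17 = 12
  12^2 mod 17 = (12 * 12) mod 17 = 8
  12^3 mod 17 = (8 * 12) mod 17 = 11
  12^4 mod 17 = (11 * 12) mod 17 = 13
  12^5 mod 17 = (13 * 12) mod 17 = 3
  12^6 mod 17 = (3 * 12) mod 17 = 2
Step 2: Result = 2.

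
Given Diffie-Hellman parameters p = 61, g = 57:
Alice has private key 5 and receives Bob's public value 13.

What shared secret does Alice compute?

Step 1: s = B^a mod p = 13^5 mod 61.
  13^1 mod 61 = 13
  13^2 mod 61 = (13 * 13) mod 61 = 47
  13^3 mod 61 = (47 * 13) mod 61 = 1
  13^4 mod 61 = (1 * 13) mod 61 = 13
  13^5 mod 61 = (13 * 13) mod 61 = 47
Result: shared secret = 47.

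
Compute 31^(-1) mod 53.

Step 1: We need x such that 31 * x = 1 (mod 53).
Step 2: Using the extended Euclidean algorithm or trial:
  31 * 12 = 372 = 7 * 53 + 1.
Step 3: Since 372 mod 53 = 1, the inverse is x = 12.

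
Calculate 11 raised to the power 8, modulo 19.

Step 1: Compute 11^8 mod 19 step by step, reducing modulo 19 at each step.
  11^1 mod 19 = 11
  11^2 mod 19 = (11 * 11) mod 19 = 7
  11^3 mod 19 = (7 * 11) mod 19 = 1
  11^4 mod 19 = (1 * 11) mod 19 = 11
  11^5 mod 19 = (11 * 11) mod 19 = 7
  11^6 mod 19 = (7 * 11) mod 19 = 1
  11^7 mod 19 = (1 * 11) mod 19 = 11
  11^8 mod 19 = (11 * 11) mod 19 = 7
Step 2: Result = 7.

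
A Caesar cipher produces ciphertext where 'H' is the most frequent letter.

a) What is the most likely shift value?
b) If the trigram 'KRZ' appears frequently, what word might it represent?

Step 1: In English, 'E' is the most frequent letter (12.7%).
Step 2: The most frequent ciphertext letter is 'H' (position 7).
Step 3: Shift = (7 - 4) mod 26 = 3.
Step 4: Decrypt 'KRZ' by shifting back 3:
  K -> H
  R -> O
  Z -> W
Step 5: 'KRZ' decrypts to 'HOW'.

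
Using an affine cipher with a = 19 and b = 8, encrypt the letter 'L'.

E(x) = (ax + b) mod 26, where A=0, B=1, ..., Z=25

Step 1: Convert 'L' to number: x = 11.
Step 2: E(11) = (19 * 11 + 8) mod 26 = 217 mod 26 = 9.
Step 3: Convert 9 back to letter: J.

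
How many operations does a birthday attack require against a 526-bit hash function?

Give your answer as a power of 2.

Step 1: The birthday paradox gives collision probability ~50% after sqrt(2^n) = 2^(n/2) hashes.
Step 2: For 526-bit output: 2^(526/2) = 2^263.
Step 3: Approximately 2^263 hash computations needed.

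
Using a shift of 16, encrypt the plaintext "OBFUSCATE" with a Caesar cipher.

Step 1: For each letter, shift forward by 16 positions (mod 26).
  O (position 14) -> position (14+16) mod 26 = 4 -> E
  B (position 1) -> position (1+16) mod 26 = 17 -> R
  F (position 5) -> position (5+16) mod 26 = 21 -> V
  U (position 20) -> position (20+16) mod 26 = 10 -> K
  S (position 18) -> position (18+16) mod 26 = 8 -> I
  C (position 2) -> position (2+16) mod 26 = 18 -> S
  A (position 0) -> position (0+16) mod 26 = 16 -> Q
  T (position 19) -> position (19+16) mod 26 = 9 -> J
  E (position 4) -> position (4+16) mod 26 = 20 -> U
Result: ERVKISQJU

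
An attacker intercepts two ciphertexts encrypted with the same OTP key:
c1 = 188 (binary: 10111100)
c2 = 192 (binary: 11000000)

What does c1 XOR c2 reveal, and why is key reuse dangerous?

Step 1: c1 XOR c2 = (m1 XOR k) XOR (m2 XOR k).
Step 2: By XOR associativity/commutativity: = m1 XOR m2 XOR k XOR k = m1 XOR m2.
Step 3: 10111100 XOR 11000000 = 01111100 = 124.
Step 4: The key cancels out! An attacker learns m1 XOR m2 = 124, revealing the relationship between plaintexts.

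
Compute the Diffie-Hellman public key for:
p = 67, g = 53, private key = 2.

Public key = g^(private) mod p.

Step 1: A = g^a mod p = 53^2 mod 67.
  53^1 mod 67 = 53
  53^2 mod 67 = (53 * 53) mod 67 = 62
Result: A = 62.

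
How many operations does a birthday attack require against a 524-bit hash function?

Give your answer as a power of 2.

Step 1: The birthday paradox gives collision probability ~50% after sqrt(2^n) = 2^(n/2) hashes.
Step 2: For 524-bit output: 2^(524/2) = 2^262.
Step 3: Approximately 2^262 hash computations needed.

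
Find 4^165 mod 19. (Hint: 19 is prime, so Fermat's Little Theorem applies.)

Step 1: Since 19 is prime, by Fermat's Little Theorem: 4^18 = 1 (mod 19).
Step 2: Reduce exponent: 165 mod 18 = 3.
Step 3: So 4^165 = 4^3 (mod 19).
Step 4: 4^3 mod 19 = 7.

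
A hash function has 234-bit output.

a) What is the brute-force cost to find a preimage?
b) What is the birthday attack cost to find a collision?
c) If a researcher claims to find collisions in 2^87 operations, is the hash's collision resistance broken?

Step 1: Preimage resistance requires brute-force of 2^234 operations.
Step 2: Collision resistance (birthday bound) = 2^(234/2) = 2^117.
Step 3: The claimed attack costs 2^87 operations.
Step 4: Since 2^87 < 2^117, the claimed attack beats the generic birthday bound, so collision resistance is broken.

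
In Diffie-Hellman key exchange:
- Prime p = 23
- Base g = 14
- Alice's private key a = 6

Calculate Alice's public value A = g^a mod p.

Step 1: A = g^a mod p = 14^6 mod 23.
  14^1 mod 23 = 14
  14^2 mod 23 = (14 * 14) mod 23 = 12
  14^3 mod 23 = (12 * 14) mod 23 = 7
  14^4 mod 23 = (7 * 14) mod 23 = 6
  14^5 mod 23 = (6 * 14) mod 23 = 15
  14^6 mod 23 = (15 * 14) mod 23 = 3
Result: A = 3.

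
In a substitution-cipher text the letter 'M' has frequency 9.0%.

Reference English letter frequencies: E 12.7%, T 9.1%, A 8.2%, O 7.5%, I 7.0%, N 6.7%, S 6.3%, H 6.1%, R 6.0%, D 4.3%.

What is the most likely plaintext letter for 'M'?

Step 1: The observed frequency is 9.0%.
Step 2: Compare with English frequencies:
  E: 12.7% (difference: 3.7%)
  T: 9.1% (difference: 0.1%) <-- closest
  A: 8.2% (difference: 0.8%)
  O: 7.5% (difference: 1.5%)
  I: 7.0% (difference: 2.0%)
  N: 6.7% (difference: 2.3%)
  S: 6.3% (difference: 2.7%)
  H: 6.1% (difference: 2.9%)
  R: 6.0% (difference: 3.0%)
  D: 4.3% (difference: 4.7%)
Step 3: 'M' most likely represents 'T' (frequency 9.1%).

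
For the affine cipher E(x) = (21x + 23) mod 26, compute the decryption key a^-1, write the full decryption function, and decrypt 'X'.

Step 1: Find a^-1, the modular inverse of 21 mod 26.
Step 2: We need 21 * a^-1 = 1 (mod 26).
Step 3: 21 * 5 = 105 = 4 * 26 + 1, so a^-1 = 5.
Step 4: D(y) = 5(y - 23) mod 26.
Step 5: Apply to 'X' (y = 23): D(23) = 5 * (23 - 23) mod 26 = 5 * 0 mod 26 = 0 -> 'A'.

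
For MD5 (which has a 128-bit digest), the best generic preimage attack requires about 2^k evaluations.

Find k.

Step 1: The hash has a 128-bit output.
Step 2: Preimage resistance means: given a digest h(x), it should be infeasible to find any input that hashes to it.
With a 128-bit output there are 2^128 possible digests, so a generic brute-force preimage search costs about 2^128 evaluations.
Step 3: Security level = 128 bits.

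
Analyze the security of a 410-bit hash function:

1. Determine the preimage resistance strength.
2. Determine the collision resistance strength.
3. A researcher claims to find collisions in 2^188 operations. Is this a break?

Step 1: Preimage resistance requires brute-force of 2^410 operations.
Step 2: Collision resistance (birthday bound) = 2^(410/2) = 2^205.
Step 3: The claimed attack costs 2^188 operations.
Step 4: Since 2^188 < 2^205, the claimed attack beats the generic birthday bound, so collision resistance is broken.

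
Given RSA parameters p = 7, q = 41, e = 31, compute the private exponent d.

Step 1: n = 7 * 41 = 287.
Step 2: phi(n) = 6 * 40 = 240.
Step 3: Find d such that 31 * d = 1 (mod 240).
Step 4: d = 31^(-1) mod 240 = 31.
Verification: 31 * 31 = 961 = 4 * 240 + 1.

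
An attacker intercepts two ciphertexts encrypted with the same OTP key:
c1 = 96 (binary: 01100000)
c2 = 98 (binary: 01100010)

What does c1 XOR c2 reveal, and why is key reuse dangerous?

Step 1: c1 XOR c2 = (m1 XOR k) XOR (m2 XOR k).
Step 2: By XOR associativity/commutativity: = m1 XOR m2 XOR k XOR k = m1 XOR m2.
Step 3: 01100000 XOR 01100010 = 00000010 = 2.
Step 4: The key cancels out! An attacker learns m1 XOR m2 = 2, revealing the relationship between plaintexts.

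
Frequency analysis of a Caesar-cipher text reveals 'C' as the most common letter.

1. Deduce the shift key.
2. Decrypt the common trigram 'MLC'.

Step 1: In English, 'E' is the most frequent letter (12.7%).
Step 2: The most frequent ciphertext letter is 'C' (position 2).
Step 3: Shift = (2 - 4) mod 26 = 24.
Step 4: Decrypt 'MLC' by shifting back 24:
  M -> O
  L -> N
  C -> E
Step 5: 'MLC' decrypts to 'ONE'.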